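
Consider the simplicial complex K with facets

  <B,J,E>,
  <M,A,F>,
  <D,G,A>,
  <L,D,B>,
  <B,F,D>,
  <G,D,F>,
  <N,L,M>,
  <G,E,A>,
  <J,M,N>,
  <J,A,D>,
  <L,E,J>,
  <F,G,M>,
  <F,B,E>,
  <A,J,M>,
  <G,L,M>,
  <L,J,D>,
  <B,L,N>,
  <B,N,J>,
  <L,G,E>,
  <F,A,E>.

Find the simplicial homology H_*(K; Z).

Take the total order A < B < D < E < F < G < J < L < M < N on the vertex set. Then K (dimension 2) consists of the simplices:

  0-simplices (10): A, B, D, E, F, G, J, L, M, N
  1-simplices (30): AD, AE, AF, AG, AJ, AM, BD, BE, BF, BJ, BL, BN, DF, DG, DJ, DL, EF, EG, EJ, EL, FG, FM, GL, GM, JL, JM, JN, LM, LN, MN
  2-simplices (20): ADG, ADJ, AEF, AEG, AFM, AJM, BDF, BDL, BEF, BEJ, BJN, BLN, DFG, DJL, EGL, EJL, FGM, GLM, JMN, LMN

giving chain groups C_0 ≅ Z^10, C_1 ≅ Z^30, C_2 ≅ Z^20.

∂_1: C_1 → C_0 maps an edge to its endpoints' difference, ∂[p,q] = q − p. For instance
  ∂EJ = J − E.
The 10×30 boundary matrix has rank 9 and Smith normal form diag(1,1,1,1,1,1,1,1,1).

The boundary map ∂_2: C_2 → C_1 acts by ∂[p,q,r] = [q,r] − [p,r] + [p,q]. For instance
  ∂BDF = DF − BF + BD,
  ∂DFG = FG − DG + DF.
This gives a 30×20 integer matrix of rank 20; reducing to Smith normal form yields diagonal entries (1,1,1,1,1,1,1,1,1,1,1,1,1,1,1,1,1,1,1,2).

Now H_k = ker ∂_k / im ∂_{k+1}, so:

  H_0: rank C_0 − rank ∂_1 = 10 − 9 = 1, and the invariant factors of ∂_1 are all 1, so H_0 ≅ Z.
  H_1: rank ker ∂_1 − rank ∂_2 = (30 − 9) − 20 = 1, and ∂_2 has invariant factor 2 > 1, so H_1 ≅ Z ⊕ Z/2.
  H_2: rank ker ∂_2 − rank ∂_3 = (20 − 20) − 0 = 0, and there is no ∂_3, so H_2 ≅ 0.

H_0 = Z,  H_1 = Z ⊕ Z/2,  H_2 = 0.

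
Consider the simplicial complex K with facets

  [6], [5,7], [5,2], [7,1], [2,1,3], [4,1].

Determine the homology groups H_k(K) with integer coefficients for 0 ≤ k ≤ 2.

H_0 ≅ Z^2,  H_1 ≅ Z,  H_2 = 0.

Take the total order 1 < 2 < 3 < 4 < 5 < 6 < 7 on the vertex set. Then K (dimension 2) consists of the simplices:

  0-simplices (7): [1], [2], [3], [4], [5], [6], [7]
  1-simplices (7): [1,2], [1,3], [1,4], [1,7], [2,3], [2,5], [5,7]
  2-simplices (1): [1,2,3]

Hence C_0 ≅ Z^7, C_1 ≅ Z^7, C_2 ≅ Z^1.

Boundary ∂_1: C_1 → C_0 is given by ∂[p,q] = [q] − [p]. For instance
  ∂[2,3] = [3] − [2].
As a 7×7 matrix over Z this has rank 5, with invariant factors (1,1,1,1,1).

Boundary ∂_2: C_2 → C_1 acts by ∂[p,q,r] = [q,r] − [p,r] + [p,q]. For instance
  ∂[1,2,3] = [2,3] − [1,3] + [1,2].
The 7×1 boundary matrix has rank 1 and Smith normal form diag(1).

Computing H_k = (kernel of ∂_k) / (image of ∂_{k+1}):

  H_0: rank C_0 − rank ∂_1 = 7 − 5 = 2, and the invariant factors of ∂_1 are all 1, so H_0 ≅ Z^2.
  H_1: rank ker ∂_1 − rank ∂_2 = (7 − 5) − 1 = 1, and the invariant factors of ∂_2 are all 1, so H_1 ≅ Z.
  H_2: rank ker ∂_2 − rank ∂_3 = (1 − 1) − 0 = 0, and there is no ∂_3, so H_2 ≅ 0.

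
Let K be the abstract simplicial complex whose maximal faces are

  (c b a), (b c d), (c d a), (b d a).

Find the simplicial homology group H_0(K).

H_0 = Z.

Order the vertices as a < b < c < d. Listing each simplex with vertices in this order, K has dimension 2 with simplices:

  0-simplices (4): a, b, c, d
  1-simplices (6): ab, ac, ad, bc, bd, cd
  2-simplices (4): abc, abd, acd, bcd

Hence C_0 ≅ Z^4, C_1 ≅ Z^6, C_2 ≅ Z^4.

∂_1: C_1 → C_0 maps an edge to its endpoints' difference, ∂[p,q] = q − p. For instance
  ∂ac = c − a.
The 4×6 boundary matrix has rank 3 and Smith normal form diag(1,1,1).

The boundary map ∂_2: C_2 → C_1 acts by ∂[p,q,r] = [q,r] − [p,r] + [p,q]. For instance
  ∂acd = cd − ad + ac,
  ∂abc = bc − ac + ab.
This gives a 6×4 integer matrix of rank 3; reducing to Smith normal form yields diagonal entries (1,1,1).

From H_k ≅ ker(∂_k) / im(∂_{k+1}) we obtain:

  H_0: rank C_0 − rank ∂_1 = 4 − 3 = 1, and the invariant factors of ∂_1 are all 1, so H_0 = Z.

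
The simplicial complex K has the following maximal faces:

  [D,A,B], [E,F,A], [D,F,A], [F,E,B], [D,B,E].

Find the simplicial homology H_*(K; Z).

H_0 = Z,  H_1 = Z,  H_2 = 0.

Fix the vertex order A < B < D < E < F and write every simplex with vertices in increasing order. Then dim K = 2 and the simplices of K are:

  0-simplices (5): A, B, D, E, F
  1-simplices (10): AB, AD, AE, AF, BD, BE, BF, DE, DF, EF
  2-simplices (5): ABD, ADF, AEF, BDE, BEF

giving chain groups C_0 ≅ Z^5, C_1 ≅ Z^10, C_2 ≅ Z^5.

Boundary ∂_1: C_1 → C_0 sends each edge [p,q] (with p < q) to q − p. For instance
  ∂DF = F − D.
As a 5×10 matrix over Z this has rank 4, with invariant factors (1,1,1,1).

∂_2: C_2 → C_1 sends each 2-simplex [p,q,r] to [q,r] − [p,r] + [p,q]. For instance
  ∂BDE = DE − BE + BD,
  ∂AEF = EF − AF + AE.
The 10×5 boundary matrix has rank 5 and Smith normal form diag(1,1,1,1,1).

Reading off H_k = ker ∂_k / im ∂_{k+1}:

  H_0: rank C_0 − rank ∂_1 = 5 − 4 = 1, and the invariant factors of ∂_1 are all 1, so H_0 = Z.
  H_1: rank ker ∂_1 − rank ∂_2 = (10 − 4) − 5 = 1, and the invariant factors of ∂_2 are all 1, so H_1 = Z.
  H_2: rank ker ∂_2 − rank ∂_3 = (5 − 5) − 0 = 0, and there is no ∂_3, so H_2 = 0.

As a check, the Euler characteristic is 5 − 10 + 5 = 0, which agrees with 1 − 1 + 0 = 0.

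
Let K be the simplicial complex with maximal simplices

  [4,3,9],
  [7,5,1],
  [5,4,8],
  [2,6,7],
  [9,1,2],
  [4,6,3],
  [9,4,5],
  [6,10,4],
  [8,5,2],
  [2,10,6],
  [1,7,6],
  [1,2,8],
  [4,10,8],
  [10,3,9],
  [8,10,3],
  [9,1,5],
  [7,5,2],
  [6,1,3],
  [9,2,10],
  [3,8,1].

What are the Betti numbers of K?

b_0 = 1, b_1 = 1, b_2 = 0.

Order the vertices as 1 < 2 < 3 < 4 < 5 < 6 < 7 < 8 < 9 < 10. Listing each simplex with vertices in this order, K has dimension 2 with simplices:

  0-simplices (10): [1], [2], [3], [4], [5], [6], [7], [8], [9], [10]
  1-simplices (30): (30 of them)
  2-simplices (20): (20 of them)

so the chain groups are C_0 ≅ Z^10, C_1 ≅ Z^30, C_2 ≅ Z^20.

∂_1: C_1 → C_0 sends each edge [p,q] (with p < q) to q − p.
As a 10×30 matrix over Z this has rank 9, with invariant factors (1,1,1,1,1,1,1,1,1).

∂_2: C_2 → C_1 acts by ∂[p,q,r] = [q,r] − [p,r] + [p,q]. For instance
  ∂[2,5,7] = [5,7] − [2,7] + [2,5],
  ∂[1,3,6] = [3,6] − [1,6] + [1,3].
The 30×20 boundary matrix has rank 20 and Smith normal form diag(1,1,1,1,1,1,1,1,1,1,1,1,1,1,1,1,1,1,1,2).

Computing H_k = (kernel of ∂_k) / (image of ∂_{k+1}):

  H_0: rank C_0 − rank ∂_1 = 10 − 9 = 1, and the invariant factors of ∂_1 are all 1, so H_0 ≅ Z.
  H_1: rank ker ∂_1 − rank ∂_2 = (30 − 9) − 20 = 1, and ∂_2 has invariant factor 2 > 1, so H_1 ≅ Z ⊕ Z/2Z.
  H_2: rank ker ∂_2 − rank ∂_3 = (20 − 20) − 0 = 0, and there is no ∂_3, so H_2 ≅ 0.

As a check, the Euler characteristic is 10 − 30 + 20 = 0, which agrees with 1 − 1 + 0 = 0.

Hence the Betti numbers are b_0 = 1, b_1 = 1, b_2 = 0.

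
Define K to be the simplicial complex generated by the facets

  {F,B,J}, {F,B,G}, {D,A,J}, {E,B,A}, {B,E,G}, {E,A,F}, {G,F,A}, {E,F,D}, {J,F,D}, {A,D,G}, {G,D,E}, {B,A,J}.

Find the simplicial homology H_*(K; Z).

H_0 = Z,  H_1 = Z/2,  H_2 = 0.

Order the vertices as A < B < D < E < F < G < J. Listing each simplex with vertices in this order, K has dimension 2 with simplices:

  0-simplices (7): A, B, D, E, F, G, J
  1-simplices (18): AB, AD, AE, AF, AG, AJ, BE, BF, BG, BJ, DE, DF, DG, DJ, EF, EG, FG, FJ
  2-simplices (12): ABE, ABJ, ADG, ADJ, AEF, AFG, BEG, BFG, BFJ, DEF, DEG, DFJ

so the chain groups are C_0 ≅ Z^7, C_1 ≅ Z^18, C_2 ≅ Z^12.

The boundary map ∂_1: C_1 → C_0 is given by ∂[p,q] = [q] − [p]. For instance
  ∂AG = G − A.
This gives a 7×18 integer matrix of rank 6; reducing to Smith normal form yields diagonal entries (1,1,1,1,1,1).

Boundary ∂_2: C_2 → C_1 acts by ∂[p,q,r] = [q,r] − [p,r] + [p,q]. For instance
  ∂ABE = BE − AE + AB,
  ∂AEF = EF − AF + AE.
The resulting 18×12 matrix has rank 12, and its Smith normal form has invariant factors (1,1,1,1,1,1,1,1,1,1,1,2).

Now H_k = ker ∂_k / im ∂_{k+1}, so:

  H_0: rank C_0 − rank ∂_1 = 7 − 6 = 1, and the invariant factors of ∂_1 are all 1, so H_0 ≅ Z.
  H_1: rank ker ∂_1 − rank ∂_2 = (18 − 6) − 12 = 0, and ∂_2 has invariant factor 2 > 1, so H_1 ≅ Z/2.
  H_2: rank ker ∂_2 − rank ∂_3 = (12 − 12) − 0 = 0, and there is no ∂_3, so H_2 ≅ 0.

(K is a triangulation of the real projective plane RP^2.)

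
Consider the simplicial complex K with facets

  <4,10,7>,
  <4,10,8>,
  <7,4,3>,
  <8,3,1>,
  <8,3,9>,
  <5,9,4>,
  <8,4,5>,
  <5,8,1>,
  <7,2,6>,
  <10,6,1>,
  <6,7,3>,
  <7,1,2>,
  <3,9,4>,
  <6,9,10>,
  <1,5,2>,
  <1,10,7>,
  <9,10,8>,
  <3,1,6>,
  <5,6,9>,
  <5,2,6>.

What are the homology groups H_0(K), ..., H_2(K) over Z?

H_0 = Z,  H_1 = Z ⊕ Z_2,  H_2 = 0.

K has 10 vertices, 30 edges, 20 triangles.
rank ∂_0 = 0, rank ∂_1 = 9 ⇒ b_0 = 10 − 0 − 9 = 1; all invariant factors of ∂_1 are 1 so no torsion. So H_0 ≅ Z.
rank ∂_1 = 9, rank ∂_2 = 20 ⇒ b_1 = 30 − 9 − 20 = 1; ∂_2 has invariant factor(s) [2] giving torsion. So H_1 ≅ Z ⊕ Z_2.
rank ∂_2 = 20, rank ∂_3 = 0 ⇒ b_2 = 20 − 20 − 0 = 0. So H_2 ≅ 0.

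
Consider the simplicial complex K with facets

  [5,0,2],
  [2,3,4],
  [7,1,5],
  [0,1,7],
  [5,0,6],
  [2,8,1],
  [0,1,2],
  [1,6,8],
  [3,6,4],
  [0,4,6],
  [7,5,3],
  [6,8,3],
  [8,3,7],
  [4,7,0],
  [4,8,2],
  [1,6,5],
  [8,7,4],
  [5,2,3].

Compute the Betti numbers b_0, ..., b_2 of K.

Fix the vertex order 0 < 1 < 2 < 3 < 4 < 5 < 6 < 7 < 8 and write every simplex with vertices in increasing order. Then dim K = 2 and the simplices of K are:

  0-simplices (9): [0], [1], [2], [3], [4], [5], [6], [7], [8]
  1-simplices (27): (27 of them)
  2-simplices (18): [0,1,2], [0,1,7], [0,2,5], [0,4,6], [0,4,7], [0,5,6], [1,2,8], [1,5,6], [1,5,7], [1,6,8], [2,3,4], [2,3,5], [2,4,8], [3,4,6], [3,5,7], [3,6,8], [3,7,8], [4,7,8]

so the chain groups are C_0 ≅ Z^9, C_1 ≅ Z^27, C_2 ≅ Z^18.

∂_1: C_1 → C_0 is given by ∂[p,q] = [q] − [p].
As a 9×27 matrix over Z this has rank 8, with invariant factors (1,1,1,1,1,1,1,1).

The boundary map ∂_2: C_2 → C_1 sends each 2-simplex [p,q,r] to [q,r] − [p,r] + [p,q]. For instance
  ∂[1,2,8] = [2,8] − [1,8] + [1,2],
  ∂[1,6,8] = [6,8] − [1,8] + [1,6].
As a 27×18 matrix over Z this has rank 18, with invariant factors (1,1,1,1,1,1,1,1,1,1,1,1,1,1,1,1,1,2).

Now H_k = ker ∂_k / im ∂_{k+1}, so:

  H_0: rank C_0 − rank ∂_1 = 9 − 8 = 1, and the invariant factors of ∂_1 are all 1, so H_0 ≅ Z.
  H_1: rank ker ∂_1 − rank ∂_2 = (27 − 8) − 18 = 1, and ∂_2 has invariant factor 2 > 1, so H_1 ≅ Z ⊕ Z/2Z.
  H_2: rank ker ∂_2 − rank ∂_3 = (18 − 18) − 0 = 0, and there is no ∂_3, so H_2 ≅ 0.

Hence the Betti numbers are b_0 = 1, b_1 = 1, b_2 = 0.

b_0 = 1, b_1 = 1, b_2 = 0.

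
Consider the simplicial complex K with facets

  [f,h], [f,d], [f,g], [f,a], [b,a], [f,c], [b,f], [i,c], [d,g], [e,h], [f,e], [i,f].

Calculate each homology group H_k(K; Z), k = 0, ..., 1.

H_0 = Z,  H_1 = Z^4.

Fix the vertex order a < b < c < d < e < f < g < h < i and write every simplex with vertices in increasing order. Then dim K = 1 and the simplices of K are:

  0-simplices (9): a, b, c, d, e, f, g, h, i
  1-simplices (12): ab, af, bf, cf, ci, df, dg, ef, eh, fg, fh, fi

giving chain groups C_0 ≅ Z^9, C_1 ≅ Z^12.

∂_1: C_1 → C_0 maps an edge to its endpoints' difference, ∂[p,q] = q − p. For instance
  ∂ci = i − c.
This gives a 9×12 integer matrix of rank 8; reducing to Smith normal form yields diagonal entries (1,1,1,1,1,1,1,1).

Now H_k = ker ∂_k / im ∂_{k+1}, so:

  H_0: rank C_0 − rank ∂_1 = 9 − 8 = 1, and the invariant factors of ∂_1 are all 1, so H_0 ≅ Z.
  H_1: rank ker ∂_1 − rank ∂_2 = (12 − 8) − 0 = 4, and there is no ∂_2, so H_1 ≅ Z^4.

As a check, the Euler characteristic is 9 − 12 = -3, which agrees with 1 − 4 = -3.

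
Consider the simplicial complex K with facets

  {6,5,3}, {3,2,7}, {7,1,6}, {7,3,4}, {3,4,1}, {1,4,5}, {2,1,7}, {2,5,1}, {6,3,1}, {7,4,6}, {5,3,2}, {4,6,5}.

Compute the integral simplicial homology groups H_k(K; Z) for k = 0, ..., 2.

Order the vertices as 1 < 2 < 3 < 4 < 5 < 6 < 7. Listing each simplex with vertices in this order, K has dimension 2 with simplices:

  0-simplices (7): [1], [2], [3], [4], [5], [6], [7]
  1-simplices (18): [1,2], [1,3], [1,4], [1,5], [1,6], [1,7], [2,3], [2,5], [2,7], [3,4], [3,5], [3,6], [3,7], [4,5], [4,6], [4,7], [5,6], [6,7]
  2-simplices (12): [1,2,5], [1,2,7], [1,3,4], [1,3,6], [1,4,5], [1,6,7], [2,3,5], [2,3,7], [3,4,7], [3,5,6], [4,5,6], [4,6,7]

Hence C_0 ≅ Z^7, C_1 ≅ Z^18, C_2 ≅ Z^12.

∂_1: C_1 → C_0 maps an edge to its endpoints' difference, ∂[p,q] = q − p.
The 7×18 boundary matrix has rank 6 and Smith normal form diag(1,1,1,1,1,1).

Boundary ∂_2: C_2 → C_1 sends each 2-simplex [p,q,r] to [q,r] − [p,r] + [p,q]. For instance
  ∂[1,4,5] = [4,5] − [1,5] + [1,4],
  ∂[2,3,7] = [3,7] − [2,7] + [2,3].
The 18×12 boundary matrix has rank 12 and Smith normal form diag(1,1,1,1,1,1,1,1,1,1,1,2).

Computing H_k = (kernel of ∂_k) / (image of ∂_{k+1}):

  H_0: rank C_0 − rank ∂_1 = 7 − 6 = 1, and the invariant factors of ∂_1 are all 1, so H_0 ≅ Z.
  H_1: rank ker ∂_1 − rank ∂_2 = (18 − 6) − 12 = 0, and ∂_2 has invariant factor 2 > 1, so H_1 ≅ Z/2.
  H_2: rank ker ∂_2 − rank ∂_3 = (12 − 12) − 0 = 0, and there is no ∂_3, so H_2 ≅ 0.

(K is a triangulation of the real projective plane RP^2.)

H_0 ≅ Z,  H_1 ≅ Z/2,  H_2 = 0.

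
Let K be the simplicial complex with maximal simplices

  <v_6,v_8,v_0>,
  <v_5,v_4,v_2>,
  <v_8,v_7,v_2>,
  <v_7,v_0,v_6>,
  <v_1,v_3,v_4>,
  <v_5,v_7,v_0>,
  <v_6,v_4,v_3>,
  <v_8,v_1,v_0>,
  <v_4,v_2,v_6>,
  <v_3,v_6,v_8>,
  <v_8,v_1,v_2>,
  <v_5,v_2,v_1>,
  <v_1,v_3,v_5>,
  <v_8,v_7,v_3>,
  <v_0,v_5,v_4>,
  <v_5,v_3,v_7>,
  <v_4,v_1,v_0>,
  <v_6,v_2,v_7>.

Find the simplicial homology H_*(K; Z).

Order the vertices as v_0 < v_1 < v_2 < v_3 < v_4 < v_5 < v_6 < v_7 < v_8. Listing each simplex with vertices in this order, K has dimension 2 with simplices:

  0-simplices (9): [v_0], [v_1], [v_2], [v_3], [v_4], [v_5], [v_6], [v_7], [v_8]
  1-simplices (27): (27 of them)
  2-simplices (18): (18 of them)

Hence C_0 ≅ Z^9, C_1 ≅ Z^27, C_2 ≅ Z^18.

Boundary ∂_1: C_1 → C_0 sends each edge [p,q] (with p < q) to q − p. For instance
  ∂[v_1,v_8] = [v_8] − [v_1].
The resulting 9×27 matrix has rank 8, and its Smith normal form has invariant factors (1,1,1,1,1,1,1,1).

Boundary ∂_2: C_2 → C_1 maps a triangle to the signed sum of its edges. For instance
  ∂[v_0,v_6,v_8] = [v_6,v_8] − [v_0,v_8] + [v_0,v_6],
  ∂[v_0,v_6,v_7] = [v_6,v_7] − [v_0,v_7] + [v_0,v_6].
This gives a 27×18 integer matrix of rank 18; reducing to Smith normal form yields diagonal entries (1,1,1,1,1,1,1,1,1,1,1,1,1,1,1,1,1,2).

Now H_k = ker ∂_k / im ∂_{k+1}, so:

  H_0: rank C_0 − rank ∂_1 = 9 − 8 = 1, and the invariant factors of ∂_1 are all 1, so H_0 ≅ Z.
  H_1: rank ker ∂_1 − rank ∂_2 = (27 − 8) − 18 = 1, and ∂_2 has invariant factor 2 > 1, so H_1 ≅ Z ⊕ Z/2Z.
  H_2: rank ker ∂_2 − rank ∂_3 = (18 − 18) − 0 = 0, and there is no ∂_3, so H_2 ≅ 0.

As a check, the Euler characteristic is 9 − 27 + 18 = 0, which agrees with 1 − 1 + 0 = 0.

H_0 = Z,  H_1 = Z ⊕ Z/2Z,  H_2 = 0.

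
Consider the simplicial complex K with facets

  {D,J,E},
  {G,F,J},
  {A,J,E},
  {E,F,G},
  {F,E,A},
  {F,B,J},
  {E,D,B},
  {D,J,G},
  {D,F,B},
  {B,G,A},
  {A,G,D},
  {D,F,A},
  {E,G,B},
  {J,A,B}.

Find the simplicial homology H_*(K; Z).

Order the vertices as A < B < D < E < F < G < J. Listing each simplex with vertices in this order, K has dimension 2 with simplices:

  0-simplices (7): A, B, D, E, F, G, J
  1-simplices (21): AB, AD, AE, AF, AG, AJ, BD, BE, BF, BG, BJ, DE, DF, DG, DJ, EF, EG, EJ, FG, FJ, GJ
  2-simplices (14): ABG, ABJ, ADF, ADG, AEF, AEJ, BDE, BDF, BEG, BFJ, DEJ, DGJ, EFG, FGJ

so the chain groups are C_0 ≅ Z^7, C_1 ≅ Z^21, C_2 ≅ Z^14.

The boundary map ∂_1: C_1 → C_0 is given by ∂[p,q] = [q] − [p].
As a 7×21 matrix over Z this has rank 6, with invariant factors (1,1,1,1,1,1).

The boundary map ∂_2: C_2 → C_1 sends each 2-simplex [p,q,r] to [q,r] − [p,r] + [p,q]. For instance
  ∂ADF = DF − AF + AD,
  ∂AEF = EF − AF + AE.
The 21×14 boundary matrix has rank 13 and Smith normal form diag(1,1,1,1,1,1,1,1,1,1,1,1,1).

From H_k ≅ ker(∂_k) / im(∂_{k+1}) we obtain:

  H_0: rank C_0 − rank ∂_1 = 7 − 6 = 1, and the invariant factors of ∂_1 are all 1, so H_0 ≅ Z.
  H_1: rank ker ∂_1 − rank ∂_2 = (21 − 6) − 13 = 2, and the invariant factors of ∂_2 are all 1, so H_1 ≅ Z^2.
  H_2: rank ker ∂_2 − rank ∂_3 = (14 − 13) − 0 = 1, and there is no ∂_3, so H_2 ≅ Z.

H_0 ≅ Z,  H_1 ≅ Z^2,  H_2 ≅ Z.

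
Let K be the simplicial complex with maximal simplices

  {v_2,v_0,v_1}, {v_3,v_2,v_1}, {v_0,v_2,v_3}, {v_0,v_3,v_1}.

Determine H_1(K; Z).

Take the total order v_0 < v_1 < v_2 < v_3 on the vertex set. Then K (dimension 2) consists of the simplices:

  0-simplices (4): [v_0], [v_1], [v_2], [v_3]
  1-simplices (6): [v_0,v_1], [v_0,v_2], [v_0,v_3], [v_1,v_2], [v_1,v_3], [v_2,v_3]
  2-simplices (4): [v_0,v_1,v_2], [v_0,v_1,v_3], [v_0,v_2,v_3], [v_1,v_2,v_3]

giving chain groups C_0 ≅ Z^4, C_1 ≅ Z^6, C_2 ≅ Z^4.

Boundary ∂_1: C_1 → C_0 is given by ∂[p,q] = [q] − [p].
The 4×6 boundary matrix has rank 3 and Smith normal form diag(1,1,1).

∂_2: C_2 → C_1 maps a triangle to the signed sum of its edges. For instance
  ∂[v_0,v_1,v_2] = [v_1,v_2] − [v_0,v_2] + [v_0,v_1],
  ∂[v_0,v_1,v_3] = [v_1,v_3] − [v_0,v_3] + [v_0,v_1].
The 6×4 boundary matrix has rank 3 and Smith normal form diag(1,1,1).

Computing H_k = (kernel of ∂_k) / (image of ∂_{k+1}):

  H_1: rank ker ∂_1 − rank ∂_2 = (6 − 3) − 3 = 0, and the invariant factors of ∂_2 are all 1, so H_1 ≅ 0.

(K is a triangulation of the 2-sphere S^2.)

H_1 = 0.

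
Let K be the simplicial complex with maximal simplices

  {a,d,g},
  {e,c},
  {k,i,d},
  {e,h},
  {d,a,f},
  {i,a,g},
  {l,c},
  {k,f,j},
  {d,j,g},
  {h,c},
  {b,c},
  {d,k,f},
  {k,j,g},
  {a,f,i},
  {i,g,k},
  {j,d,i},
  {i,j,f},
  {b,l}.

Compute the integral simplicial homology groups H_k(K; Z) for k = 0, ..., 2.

Fix the vertex order a < b < c < d < e < f < g < h < i < j < k < l and write every simplex with vertices in increasing order. Then dim K = 2 and the simplices of K are:

  0-simplices (12): a, b, c, d, e, f, g, h, i, j, k, l
  1-simplices (24): ad, af, ag, ai, bc, bl, ce, ch, cl, df, dg, di, dj, dk, eh, fi, fj, fk, gi, gj, gk, ij, ik, jk
  2-simplices (12): adf, adg, afi, agi, dfk, dgj, dij, dik, fij, fjk, gik, gjk

giving chain groups C_0 ≅ Z^12, C_1 ≅ Z^24, C_2 ≅ Z^12.

The boundary map ∂_1: C_1 → C_0 sends each edge [p,q] (with p < q) to q − p. For instance
  ∂fj = j − f.
The resulting 12×24 matrix has rank 10, and its Smith normal form has invariant factors (1,1,1,1,1,1,1,1,1,1).

Boundary ∂_2: C_2 → C_1 sends each 2-simplex [p,q,r] to [q,r] − [p,r] + [p,q]. For instance
  ∂adg = dg − ag + ad,
  ∂afi = fi − ai + af.
The 24×12 boundary matrix has rank 12 and Smith normal form diag(1,1,1,1,1,1,1,1,1,1,1,2).

From H_k ≅ ker(∂_k) / im(∂_{k+1}) we obtain:

  H_0: rank C_0 − rank ∂_1 = 12 − 10 = 2, and the invariant factors of ∂_1 are all 1, so H_0 ≅ Z^2.
  H_1: rank ker ∂_1 − rank ∂_2 = (24 − 10) − 12 = 2, and ∂_2 has invariant factor 2 > 1, so H_1 ≅ Z^2 ⊕ Z/2Z.
  H_2: rank ker ∂_2 − rank ∂_3 = (12 − 12) − 0 = 0, and there is no ∂_3, so H_2 ≅ 0.

H_0 ≅ Z^2,  H_1 ≅ Z^2 ⊕ Z/2Z,  H_2 = 0.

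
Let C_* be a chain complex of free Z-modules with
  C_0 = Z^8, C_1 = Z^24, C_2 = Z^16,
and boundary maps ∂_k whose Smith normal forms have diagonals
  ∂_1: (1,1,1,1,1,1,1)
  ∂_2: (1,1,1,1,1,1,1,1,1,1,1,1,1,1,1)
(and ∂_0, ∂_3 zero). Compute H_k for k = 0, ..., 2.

H_0 ≅ Z,  H_1 ≅ Z^2,  H_2 ≅ Z.

H_0: b_0 = 8 − 0 − 7 = 1; torsion from ∂_1 factors > 1: none. So H_0 ≅ Z.
H_1: b_1 = 24 − 7 − 15 = 2; torsion from ∂_2 factors > 1: none. So H_1 ≅ Z^2.
H_2: b_2 = 16 − 15 − 0 = 1; torsion from ∂_3 factors > 1: none. So H_2 ≅ Z.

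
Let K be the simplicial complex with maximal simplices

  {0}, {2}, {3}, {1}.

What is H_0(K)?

H_0 ≅ Z^4.

Order the vertices as 0 < 1 < 2 < 3. Listing each simplex with vertices in this order, K has dimension 0 with simplices:

  0-simplices (4): [0], [1], [2], [3]

Hence C_0 ≅ Z^4.

From H_k ≅ ker(∂_k) / im(∂_{k+1}) we obtain:

  H_0: rank C_0 − rank ∂_1 = 4 − 0 = 4, and there is no ∂_1, so H_0 ≅ Z^4.

(K is a triangulation of a set of 4 points.)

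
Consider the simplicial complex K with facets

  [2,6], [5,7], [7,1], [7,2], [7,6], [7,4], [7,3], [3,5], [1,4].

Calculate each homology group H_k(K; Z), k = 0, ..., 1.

Take the total order 1 < 2 < 3 < 4 < 5 < 6 < 7 on the vertex set. Then K (dimension 1) consists of the simplices:

  0-simplices (7): [1], [2], [3], [4], [5], [6], [7]
  1-simplices (9): [1,4], [1,7], [2,6], [2,7], [3,5], [3,7], [4,7], [5,7], [6,7]

so the chain groups are C_0 ≅ Z^7, C_1 ≅ Z^9.

Boundary ∂_1: C_1 → C_0 is given by ∂[p,q] = [q] − [p].
This gives a 7×9 integer matrix of rank 6; reducing to Smith normal form yields diagonal entries (1,1,1,1,1,1).

From H_k ≅ ker(∂_k) / im(∂_{k+1}) we obtain:

  H_0: rank C_0 − rank ∂_1 = 7 − 6 = 1, and the invariant factors of ∂_1 are all 1, so H_0 ≅ Z.
  H_1: rank ker ∂_1 − rank ∂_2 = (9 − 6) − 0 = 3, and there is no ∂_2, so H_1 ≅ Z^3.

As a check, the Euler characteristic is 7 − 9 = -2, which agrees with 1 − 3 = -2.
(K is a triangulation of a wedge of 3 circles.)

H_0 ≅ Z,  H_1 ≅ Z^3.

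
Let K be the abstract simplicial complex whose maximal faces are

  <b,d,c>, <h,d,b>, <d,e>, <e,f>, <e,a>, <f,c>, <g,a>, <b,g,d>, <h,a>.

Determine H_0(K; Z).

We work with the vertex ordering a < b < c < d < e < f < g < h. The simplices of K, each written with vertices in increasing order, are:

  0-simplices (8): a, b, c, d, e, f, g, h
  1-simplices (13): ae, ag, ah, bc, bd, bg, bh, cd, cf, de, dg, dh, ef
  2-simplices (3): bcd, bdg, bdh

so the chain groups are C_0 ≅ Z^8, C_1 ≅ Z^13, C_2 ≅ Z^3.

The boundary map ∂_1: C_1 → C_0 is given by ∂[p,q] = [q] − [p]. For instance
  ∂bh = h − b.
The resulting 8×13 matrix has rank 7, and its Smith normal form has invariant factors (1,1,1,1,1,1,1).

Boundary ∂_2: C_2 → C_1 acts by ∂[p,q,r] = [q,r] − [p,r] + [p,q]. For instance
  ∂bcd = cd − bd + bc,
  ∂bdh = dh − bh + bd.
The 13×3 boundary matrix has rank 3 and Smith normal form diag(1,1,1).

From H_k ≅ ker(∂_k) / im(∂_{k+1}) we obtain:

  H_0: rank C_0 − rank ∂_1 = 8 − 7 = 1, and the invariant factors of ∂_1 are all 1, so H_0 = Z.

H_0 ≅ Z.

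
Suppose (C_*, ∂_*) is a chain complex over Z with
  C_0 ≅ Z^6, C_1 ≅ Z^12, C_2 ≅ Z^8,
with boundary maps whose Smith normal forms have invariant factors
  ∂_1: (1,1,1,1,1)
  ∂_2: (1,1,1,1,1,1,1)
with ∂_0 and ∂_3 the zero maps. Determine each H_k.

H_0: b_0 = 6 − 0 − 5 = 1; torsion from ∂_1 factors > 1: none. So H_0 ≅ Z.
H_1: b_1 = 12 − 5 − 7 = 0; torsion from ∂_2 factors > 1: none. So H_1 ≅ 0.
H_2: b_2 = 8 − 7 − 0 = 1; torsion from ∂_3 factors > 1: none. So H_2 ≅ Z.

H_0 ≅ Z,  H_1 = 0,  H_2 ≅ Z.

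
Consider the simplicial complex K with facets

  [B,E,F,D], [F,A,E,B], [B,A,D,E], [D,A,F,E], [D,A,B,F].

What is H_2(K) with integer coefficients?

H_2 = 0.

K has 5 vertices, 10 edges, 10 triangles, 5 3-simplices.
rank ∂_2 = 6, rank ∂_3 = 4 ⇒ b_2 = 10 − 6 − 4 = 0; all invariant factors of ∂_3 are 1 so no torsion. So H_2 = 0.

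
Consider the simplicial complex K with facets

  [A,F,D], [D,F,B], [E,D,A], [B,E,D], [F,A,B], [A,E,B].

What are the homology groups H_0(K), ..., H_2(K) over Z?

We work with the vertex ordering A < B < D < E < F. The simplices of K, each written with vertices in increasing order, are:

  0-simplices (5): A, B, D, E, F
  1-simplices (9): AB, AD, AE, AF, BD, BE, BF, DE, DF
  2-simplices (6): ABE, ABF, ADE, ADF, BDE, BDF

giving chain groups C_0 ≅ Z^5, C_1 ≅ Z^9, C_2 ≅ Z^6.

∂_1: C_1 → C_0 is given by ∂[p,q] = [q] − [p]. For instance
  ∂AB = B − A.
The resulting 5×9 matrix has rank 4, and its Smith normal form has invariant factors (1,1,1,1).

∂_2: C_2 → C_1 sends each 2-simplex [p,q,r] to [q,r] − [p,r] + [p,q]. For instance
  ∂ABE = BE − AE + AB,
  ∂BDE = DE − BE + BD.
As a 9×6 matrix over Z this has rank 5, with invariant factors (1,1,1,1,1).

Reading off H_k = ker ∂_k / im ∂_{k+1}:

  H_0: rank C_0 − rank ∂_1 = 5 − 4 = 1, and the invariant factors of ∂_1 are all 1, so H_0 ≅ Z.
  H_1: rank ker ∂_1 − rank ∂_2 = (9 − 4) − 5 = 0, and the invariant factors of ∂_2 are all 1, so H_1 ≅ 0.
  H_2: rank ker ∂_2 − rank ∂_3 = (6 − 5) − 0 = 1, and there is no ∂_3, so H_2 ≅ Z.

As a check, the Euler characteristic is 5 − 9 + 6 = 2, which agrees with 1 − 0 + 1 = 2.

H_0 ≅ Z,  H_1 = 0,  H_2 ≅ Z.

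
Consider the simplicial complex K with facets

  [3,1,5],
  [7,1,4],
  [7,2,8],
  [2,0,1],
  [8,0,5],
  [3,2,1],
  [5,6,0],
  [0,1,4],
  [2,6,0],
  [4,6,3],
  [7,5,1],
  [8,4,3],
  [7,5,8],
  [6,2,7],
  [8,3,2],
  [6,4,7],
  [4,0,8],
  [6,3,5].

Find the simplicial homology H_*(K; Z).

H_0 = Z,  H_1 = Z^2,  H_2 = Z.

Fix the vertex order 0 < 1 < 2 < 3 < 4 < 5 < 6 < 7 < 8 and write every simplex with vertices in increasing order. Then dim K = 2 and the simplices of K are:

  0-simplices (9): [0], [1], [2], [3], [4], [5], [6], [7], [8]
  1-simplices (27): (27 of them)
  2-simplices (18): [0,1,2], [0,1,4], [0,2,6], [0,4,8], [0,5,6], [0,5,8], [1,2,3], [1,3,5], [1,4,7], [1,5,7], [2,3,8], [2,6,7], [2,7,8], [3,4,6], [3,4,8], [3,5,6], [4,6,7], [5,7,8]

giving chain groups C_0 ≅ Z^9, C_1 ≅ Z^27, C_2 ≅ Z^18.

∂_1: C_1 → C_0 maps an edge to its endpoints' difference, ∂[p,q] = q − p.
The resulting 9×27 matrix has rank 8, and its Smith normal form has invariant factors (1,1,1,1,1,1,1,1).

∂_2: C_2 → C_1 sends each 2-simplex [p,q,r] to [q,r] − [p,r] + [p,q]. For instance
  ∂[0,1,2] = [1,2] − [0,2] + [0,1],
  ∂[2,7,8] = [7,8] − [2,8] + [2,7].
The resulting 27×18 matrix has rank 17, and its Smith normal form has invariant factors (1,1,1,1,1,1,1,1,1,1,1,1,1,1,1,1,1).

Computing H_k = (kernel of ∂_k) / (image of ∂_{k+1}):

  H_0: rank C_0 − rank ∂_1 = 9 − 8 = 1, and the invariant factors of ∂_1 are all 1, so H_0 = Z.
  H_1: rank ker ∂_1 − rank ∂_2 = (27 − 8) − 17 = 2, and the invariant factors of ∂_2 are all 1, so H_1 = Z^2.
  H_2: rank ker ∂_2 − rank ∂_3 = (18 − 17) − 0 = 1, and there is no ∂_3, so H_2 = Z.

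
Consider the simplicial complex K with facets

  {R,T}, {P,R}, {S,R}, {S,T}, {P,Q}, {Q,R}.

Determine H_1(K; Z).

Order the vertices as P < Q < R < S < T. Listing each simplex with vertices in this order, K has dimension 1 with simplices:

  0-simplices (5): P, Q, R, S, T
  1-simplices (6): PQ, PR, QR, RS, RT, ST

so the chain groups are C_0 ≅ Z^5, C_1 ≅ Z^6.

Boundary ∂_1: C_1 → C_0 is given by ∂[p,q] = [q] − [p].
The resulting 5×6 matrix has rank 4, and its Smith normal form has invariant factors (1,1,1,1).

Now H_k = ker ∂_k / im ∂_{k+1}, so:

  H_1: rank ker ∂_1 − rank ∂_2 = (6 − 4) − 0 = 2, and there is no ∂_2, so H_1 ≅ Z^2.

H_1 = Z^2.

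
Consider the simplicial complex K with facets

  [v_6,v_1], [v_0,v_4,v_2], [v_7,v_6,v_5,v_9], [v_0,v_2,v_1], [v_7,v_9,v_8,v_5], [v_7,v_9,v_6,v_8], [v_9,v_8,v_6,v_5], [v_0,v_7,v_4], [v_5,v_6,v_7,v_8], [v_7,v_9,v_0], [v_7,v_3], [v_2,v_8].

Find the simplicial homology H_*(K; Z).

We work with the vertex ordering v_0 < v_1 < v_2 < v_3 < v_4 < v_5 < v_6 < v_7 < v_8 < v_9. The simplices of K, each written with vertices in increasing order, are:

  0-simplices (10): [v_0], [v_1], [v_2], [v_3], [v_4], [v_5], [v_6], [v_7], [v_8], [v_9]
  1-simplices (21): (21 of them)
  2-simplices (14): (14 of them)
  3-simplices (5): [v_5,v_6,v_7,v_8], [v_5,v_6,v_7,v_9], [v_5,v_6,v_8,v_9], [v_5,v_7,v_8,v_9], [v_6,v_7,v_8,v_9]

giving chain groups C_0 ≅ Z^10, C_1 ≅ Z^21, C_2 ≅ Z^14, C_3 ≅ Z^5.

∂_1: C_1 → C_0 maps an edge to its endpoints' difference, ∂[p,q] = q − p.
The 10×21 boundary matrix has rank 9 and Smith normal form diag(1,1,1,1,1,1,1,1,1).

The boundary map ∂_2: C_2 → C_1 acts by ∂[p,q,r] = [q,r] − [p,r] + [p,q]. For instance
  ∂[v_7,v_8,v_9] = [v_8,v_9] − [v_7,v_9] + [v_7,v_8],
  ∂[v_6,v_8,v_9] = [v_8,v_9] − [v_6,v_9] + [v_6,v_8].
As a 21×14 matrix over Z this has rank 10, with invariant factors (1,1,1,1,1,1,1,1,1,1).

The boundary map ∂_3: C_3 → C_2 sends each 3-simplex σ to the alternating sum Σ_i (−1)^i (σ with its i-th vertex removed). For instance
  ∂[v_5,v_6,v_8,v_9] = [v_6,v_8,v_9] − [v_5,v_8,v_9] + [v_5,v_6,v_9] − [v_5,v_6,v_8],
  ∂[v_5,v_7,v_8,v_9] = [v_7,v_8,v_9] − [v_5,v_8,v_9] + [v_5,v_7,v_9] − [v_5,v_7,v_8].
This gives a 14×5 integer matrix of rank 4; reducing to Smith normal form yields diagonal entries (1,1,1,1).

From H_k ≅ ker(∂_k) / im(∂_{k+1}) we obtain:

  H_0: rank C_0 − rank ∂_1 = 10 − 9 = 1, and the invariant factors of ∂_1 are all 1, so H_0 ≅ Z.
  H_1: rank ker ∂_1 − rank ∂_2 = (21 − 9) − 10 = 2, and the invariant factors of ∂_2 are all 1, so H_1 ≅ Z^2.
  H_2: rank ker ∂_2 − rank ∂_3 = (14 − 10) − 4 = 0, and the invariant factors of ∂_3 are all 1, so H_2 ≅ 0.
  H_3: rank ker ∂_3 − rank ∂_4 = (5 − 4) − 0 = 1, and there is no ∂_4, so H_3 ≅ Z.

H_0 = Z,  H_1 = Z^2,  H_2 = 0,  H_3 = Z.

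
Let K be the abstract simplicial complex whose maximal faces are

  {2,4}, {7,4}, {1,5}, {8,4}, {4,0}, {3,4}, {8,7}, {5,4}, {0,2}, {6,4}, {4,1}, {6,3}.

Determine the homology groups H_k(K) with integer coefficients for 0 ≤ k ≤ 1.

H_0 ≅ Z,  H_1 ≅ Z^4.

Fix the vertex order 0 < 1 < 2 < 3 < 4 < 5 < 6 < 7 < 8 and write every simplex with vertices in increasing order. Then dim K = 1 and the simplices of K are:

  0-simplices (9): [0], [1], [2], [3], [4], [5], [6], [7], [8]
  1-simplices (12): [0,2], [0,4], [1,4], [1,5], [2,4], [3,4], [3,6], [4,5], [4,6], [4,7], [4,8], [7,8]

giving chain groups C_0 ≅ Z^9, C_1 ≅ Z^12.

∂_1: C_1 → C_0 sends each edge [p,q] (with p < q) to q − p. For instance
  ∂[0,2] = [2] − [0].
This gives a 9×12 integer matrix of rank 8; reducing to Smith normal form yields diagonal entries (1,1,1,1,1,1,1,1).

Now H_k = ker ∂_k / im ∂_{k+1}, so:

  H_0: rank C_0 − rank ∂_1 = 9 − 8 = 1, and the invariant factors of ∂_1 are all 1, so H_0 = Z.
  H_1: rank ker ∂_1 − rank ∂_2 = (12 − 8) − 0 = 4, and there is no ∂_2, so H_1 = Z^4.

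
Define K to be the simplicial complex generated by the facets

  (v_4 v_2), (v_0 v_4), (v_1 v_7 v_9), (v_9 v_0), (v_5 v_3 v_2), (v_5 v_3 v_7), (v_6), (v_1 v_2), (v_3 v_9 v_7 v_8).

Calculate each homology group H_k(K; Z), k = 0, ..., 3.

H_0 ≅ Z^2,  H_1 ≅ Z^2,  H_2 = 0,  H_3 = 0.

Order the vertices as v_0 < v_1 < v_2 < v_3 < v_4 < v_5 < v_6 < v_7 < v_8 < v_9. Listing each simplex with vertices in this order, K has dimension 3 with simplices:

  0-simplices (10): [v_0], [v_1], [v_2], [v_3], [v_4], [v_5], [v_6], [v_7], [v_8], [v_9]
  1-simplices (16): (16 of them)
  2-simplices (7): [v_1,v_7,v_9], [v_2,v_3,v_5], [v_3,v_5,v_7], [v_3,v_7,v_8], [v_3,v_7,v_9], [v_3,v_8,v_9], [v_7,v_8,v_9]
  3-simplices (1): [v_3,v_7,v_8,v_9]

so the chain groups are C_0 ≅ Z^10, C_1 ≅ Z^16, C_2 ≅ Z^7, C_3 ≅ Z^1.

∂_1: C_1 → C_0 sends each edge [p,q] (with p < q) to q − p. For instance
  ∂[v_3,v_5] = [v_5] − [v_3].
As a 10×16 matrix over Z this has rank 8, with invariant factors (1,1,1,1,1,1,1,1).

Boundary ∂_2: C_2 → C_1 acts by ∂[p,q,r] = [q,r] − [p,r] + [p,q]. For instance
  ∂[v_7,v_8,v_9] = [v_8,v_9] − [v_7,v_9] + [v_7,v_8],
  ∂[v_2,v_3,v_5] = [v_3,v_5] − [v_2,v_5] + [v_2,v_3].
The 16×7 boundary matrix has rank 6 and Smith normal form diag(1,1,1,1,1,1).

The boundary map ∂_3: C_3 → C_2 sends each 3-simplex σ to the alternating sum Σ_i (−1)^i (σ with its i-th vertex removed). For instance
  ∂[v_3,v_7,v_8,v_9] = [v_7,v_8,v_9] − [v_3,v_8,v_9] + [v_3,v_7,v_9] − [v_3,v_7,v_8].
This gives a 7×1 integer matrix of rank 1; reducing to Smith normal form yields diagonal entries (1).

Computing H_k = (kernel of ∂_k) / (image of ∂_{k+1}):

  H_0: rank C_0 − rank ∂_1 = 10 − 8 = 2, and the invariant factors of ∂_1 are all 1, so H_0 ≅ Z^2.
  H_1: rank ker ∂_1 − rank ∂_2 = (16 − 8) − 6 = 2, and the invariant factors of ∂_2 are all 1, so H_1 ≅ Z^2.
  H_2: rank ker ∂_2 − rank ∂_3 = (7 − 6) − 1 = 0, and the invariant factors of ∂_3 are all 1, so H_2 ≅ 0.
  H_3: rank ker ∂_3 − rank ∂_4 = (1 − 1) − 0 = 0, and there is no ∂_4, so H_3 ≅ 0.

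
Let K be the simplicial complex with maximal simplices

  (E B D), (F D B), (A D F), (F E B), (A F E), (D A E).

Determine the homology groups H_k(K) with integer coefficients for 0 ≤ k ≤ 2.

H_0 ≅ Z,  H_1 = 0,  H_2 ≅ Z.

Fix the vertex order A < B < D < E < F and write every simplex with vertices in increasing order. Then dim K = 2 and the simplices of K are:

  0-simplices (5): A, B, D, E, F
  1-simplices (9): AD, AE, AF, BD, BE, BF, DE, DF, EF
  2-simplices (6): ADE, ADF, AEF, BDE, BDF, BEF

giving chain groups C_0 ≅ Z^5, C_1 ≅ Z^9, C_2 ≅ Z^6.

The boundary map ∂_1: C_1 → C_0 is given by ∂[p,q] = [q] − [p].
This gives a 5×9 integer matrix of rank 4; reducing to Smith normal form yields diagonal entries (1,1,1,1).

The boundary map ∂_2: C_2 → C_1 acts by ∂[p,q,r] = [q,r] − [p,r] + [p,q]. For instance
  ∂BEF = EF − BF + BE,
  ∂BDE = DE − BE + BD.
The resulting 9×6 matrix has rank 5, and its Smith normal form has invariant factors (1,1,1,1,1).

Reading off H_k = ker ∂_k / im ∂_{k+1}:

  H_0: rank C_0 − rank ∂_1 = 5 − 4 = 1, and the invariant factors of ∂_1 are all 1, so H_0 ≅ Z.
  H_1: rank ker ∂_1 − rank ∂_2 = (9 − 4) − 5 = 0, and the invariant factors of ∂_2 are all 1, so H_1 ≅ 0.
  H_2: rank ker ∂_2 − rank ∂_3 = (6 − 5) − 0 = 1, and there is no ∂_3, so H_2 ≅ Z.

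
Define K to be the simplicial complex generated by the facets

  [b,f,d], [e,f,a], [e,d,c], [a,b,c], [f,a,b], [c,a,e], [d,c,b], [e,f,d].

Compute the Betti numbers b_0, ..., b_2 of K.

b_0 = 1, b_1 = 0, b_2 = 1.

Order the vertices as a < b < c < d < e < f. Listing each simplex with vertices in this order, K has dimension 2 with simplices:

  0-simplices (6): a, b, c, d, e, f
  1-simplices (12): ab, ac, ae, af, bc, bd, bf, cd, ce, de, df, ef
  2-simplices (8): abc, abf, ace, aef, bcd, bdf, cde, def

giving chain groups C_0 ≅ Z^6, C_1 ≅ Z^12, C_2 ≅ Z^8.

The boundary map ∂_1: C_1 → C_0 sends each edge [p,q] (with p < q) to q − p.
The resulting 6×12 matrix has rank 5, and its Smith normal form has invariant factors (1,1,1,1,1).

The boundary map ∂_2: C_2 → C_1 maps a triangle to the signed sum of its edges. For instance
  ∂ace = ce − ae + ac,
  ∂abc = bc − ac + ab.
As a 12×8 matrix over Z this has rank 7, with invariant factors (1,1,1,1,1,1,1).

Reading off H_k = ker ∂_k / im ∂_{k+1}:

  H_0: rank C_0 − rank ∂_1 = 6 − 5 = 1, and the invariant factors of ∂_1 are all 1, so H_0 = Z.
  H_1: rank ker ∂_1 − rank ∂_2 = (12 − 5) − 7 = 0, and the invariant factors of ∂_2 are all 1, so H_1 = 0.
  H_2: rank ker ∂_2 − rank ∂_3 = (8 − 7) − 0 = 1, and there is no ∂_3, so H_2 = Z.

(K is a triangulation of the 2-sphere S^2.)

Hence the Betti numbers are b_0 = 1, b_1 = 0, b_2 = 1.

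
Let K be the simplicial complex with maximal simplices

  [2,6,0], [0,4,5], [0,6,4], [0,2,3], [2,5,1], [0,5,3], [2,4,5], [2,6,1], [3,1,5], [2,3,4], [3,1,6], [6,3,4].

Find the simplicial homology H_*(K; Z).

Fix the vertex order 0 < 1 < 2 < 3 < 4 < 5 < 6 and write every simplex with vertices in increasing order. Then dim K = 2 and the simplices of K are:

  0-simplices (7): [0], [1], [2], [3], [4], [5], [6]
  1-simplices (18): [0,2], [0,3], [0,4], [0,5], [0,6], [1,2], [1,3], [1,5], [1,6], [2,3], [2,4], [2,5], [2,6], [3,4], [3,5], [3,6], [4,5], [4,6]
  2-simplices (12): [0,2,3], [0,2,6], [0,3,5], [0,4,5], [0,4,6], [1,2,5], [1,2,6], [1,3,5], [1,3,6], [2,3,4], [2,4,5], [3,4,6]

giving chain groups C_0 ≅ Z^7, C_1 ≅ Z^18, C_2 ≅ Z^12.

The boundary map ∂_1: C_1 → C_0 maps an edge to its endpoints' difference, ∂[p,q] = q − p.
The 7×18 boundary matrix has rank 6 and Smith normal form diag(1,1,1,1,1,1).

∂_2: C_2 → C_1 sends each 2-simplex [p,q,r] to [q,r] − [p,r] + [p,q]. For instance
  ∂[1,3,6] = [3,6] − [1,6] + [1,3],
  ∂[2,4,5] = [4,5] − [2,5] + [2,4].
The 18×12 boundary matrix has rank 12 and Smith normal form diag(1,1,1,1,1,1,1,1,1,1,1,2).

From H_k ≅ ker(∂_k) / im(∂_{k+1}) we obtain:

  H_0: rank C_0 − rank ∂_1 = 7 − 6 = 1, and the invariant factors of ∂_1 are all 1, so H_0 = Z.
  H_1: rank ker ∂_1 − rank ∂_2 = (18 − 6) − 12 = 0, and ∂_2 has invariant factor 2 > 1, so H_1 = Z/2.
  H_2: rank ker ∂_2 − rank ∂_3 = (12 − 12) − 0 = 0, and there is no ∂_3, so H_2 = 0.

As a check, the Euler characteristic is 7 − 18 + 12 = 1, which agrees with 1 − 0 + 0 = 1.
(K is a triangulation of the real projective plane RP^2.)

H_0 ≅ Z,  H_1 ≅ Z/2,  H_2 = 0.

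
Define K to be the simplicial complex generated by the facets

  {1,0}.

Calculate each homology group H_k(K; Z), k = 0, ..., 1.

H_0 ≅ Z,  H_1 = 0.

Take the total order 0 < 1 on the vertex set. Then K (dimension 1) consists of the simplices:

  0-simplices (2): [0], [1]
  1-simplices (1): [0,1]

giving chain groups C_0 ≅ Z^2, C_1 ≅ Z^1.

∂_1: C_1 → C_0 sends each edge [p,q] (with p < q) to q − p. For instance
  ∂[0,1] = [1] − [0].
The resulting 2×1 matrix has rank 1, and its Smith normal form has invariant factors (1).

Reading off H_k = ker ∂_k / im ∂_{k+1}:

  H_0: rank C_0 − rank ∂_1 = 2 − 1 = 1, and the invariant factors of ∂_1 are all 1, so H_0 = Z.
  H_1: rank ker ∂_1 − rank ∂_2 = (1 − 1) − 0 = 0, and there is no ∂_2, so H_1 = 0.

As a check, the Euler characteristic is 2 − 1 = 1, which agrees with 1 − 0 = 1.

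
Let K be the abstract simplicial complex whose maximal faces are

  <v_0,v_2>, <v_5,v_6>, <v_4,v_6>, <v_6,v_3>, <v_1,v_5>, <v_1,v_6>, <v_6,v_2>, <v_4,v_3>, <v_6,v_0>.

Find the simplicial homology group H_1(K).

H_1 = Z^3.

Fix the vertex order v_0 < v_1 < v_2 < v_3 < v_4 < v_5 < v_6 and write every simplex with vertices in increasing order. Then dim K = 1 and the simplices of K are:

  0-simplices (7): [v_0], [v_1], [v_2], [v_3], [v_4], [v_5], [v_6]
  1-simplices (9): [v_0,v_2], [v_0,v_6], [v_1,v_5], [v_1,v_6], [v_2,v_6], [v_3,v_4], [v_3,v_6], [v_4,v_6], [v_5,v_6]

giving chain groups C_0 ≅ Z^7, C_1 ≅ Z^9.

Boundary ∂_1: C_1 → C_0 sends each edge [p,q] (with p < q) to q − p. For instance
  ∂[v_3,v_6] = [v_6] − [v_3].
The 7×9 boundary matrix has rank 6 and Smith normal form diag(1,1,1,1,1,1).

Reading off H_k = ker ∂_k / im ∂_{k+1}:

  H_1: rank ker ∂_1 − rank ∂_2 = (9 − 6) − 0 = 3, and there is no ∂_2, so H_1 ≅ Z^3.

(K is a triangulation of a wedge of 3 circles.)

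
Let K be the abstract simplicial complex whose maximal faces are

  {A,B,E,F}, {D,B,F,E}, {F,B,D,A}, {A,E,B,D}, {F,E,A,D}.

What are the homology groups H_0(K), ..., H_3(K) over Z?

Order the vertices as A < B < D < E < F. Listing each simplex with vertices in this order, K has dimension 3 with simplices:

  0-simplices (5): A, B, D, E, F
  1-simplices (10): AB, AD, AE, AF, BD, BE, BF, DE, DF, EF
  2-simplices (10): ABD, ABE, ABF, ADE, ADF, AEF, BDE, BDF, BEF, DEF
  3-simplices (5): ABDE, ABDF, ABEF, ADEF, BDEF

Hence C_0 ≅ Z^5, C_1 ≅ Z^10, C_2 ≅ Z^10, C_3 ≅ Z^5.

∂_1: C_1 → C_0 is given by ∂[p,q] = [q] − [p].
The 5×10 boundary matrix has rank 4 and Smith normal form diag(1,1,1,1).

The boundary map ∂_2: C_2 → C_1 maps a triangle to the signed sum of its edges. For instance
  ∂BDF = DF − BF + BD,
  ∂DEF = EF − DF + DE.
As a 10×10 matrix over Z this has rank 6, with invariant factors (1,1,1,1,1,1).

The boundary map ∂_3: C_3 → C_2 sends each 3-simplex σ to the alternating sum Σ_i (−1)^i (σ with its i-th vertex removed). For instance
  ∂ABDE = BDE − ADE + ABE − ABD,
  ∂BDEF = DEF − BEF + BDF − BDE.
The resulting 10×5 matrix has rank 4, and its Smith normal form has invariant factors (1,1,1,1).

From H_k ≅ ker(∂_k) / im(∂_{k+1}) we obtain:

  H_0: rank C_0 − rank ∂_1 = 5 − 4 = 1, and the invariant factors of ∂_1 are all 1, so H_0 = Z.
  H_1: rank ker ∂_1 − rank ∂_2 = (10 − 4) − 6 = 0, and the invariant factors of ∂_2 are all 1, so H_1 = 0.
  H_2: rank ker ∂_2 − rank ∂_3 = (10 − 6) − 4 = 0, and the invariant factors of ∂_3 are all 1, so H_2 = 0.
  H_3: rank ker ∂_3 − rank ∂_4 = (5 − 4) − 0 = 1, and there is no ∂_4, so H_3 = Z.

As a check, the Euler characteristic is 5 − 10 + 10 − 5 = 0, which agrees with 1 − 0 + 0 − 1 = 0.
(K is a triangulation of the 3-sphere S^3.)

H_0 ≅ Z,  H_1 = 0,  H_2 = 0,  H_3 ≅ Z.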